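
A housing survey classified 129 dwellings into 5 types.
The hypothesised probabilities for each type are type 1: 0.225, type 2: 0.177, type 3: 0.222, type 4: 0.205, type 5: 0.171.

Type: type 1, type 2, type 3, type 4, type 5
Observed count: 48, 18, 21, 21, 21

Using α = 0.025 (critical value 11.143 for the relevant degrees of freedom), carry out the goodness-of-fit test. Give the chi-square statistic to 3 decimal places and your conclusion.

16.637; reject

Expected counts E_i = n·p_i: 129×0.225 = 29.025, 129×0.177 = 22.833, 129×0.222 = 28.638, 129×0.205 = 26.445, 129×0.171 = 22.059.
cat         O        E   (O−E)²/E
type 1     48   29.025    12.4048
type 2     18   22.833     1.0230
type 3     21   28.638     2.0371
type 4     21   26.445     1.1211
type 5     21   22.059     0.0508
Sum = 16.637
df = 4. Since 16.637 > 11.143, we reject H₀.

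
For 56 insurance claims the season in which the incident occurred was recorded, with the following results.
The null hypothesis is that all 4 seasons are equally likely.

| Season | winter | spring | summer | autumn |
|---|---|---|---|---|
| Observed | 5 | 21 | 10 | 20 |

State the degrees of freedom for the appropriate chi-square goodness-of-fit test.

There are k = 4 categories and no parameters were estimated from the data, so df = 4 − 1 = 3.

3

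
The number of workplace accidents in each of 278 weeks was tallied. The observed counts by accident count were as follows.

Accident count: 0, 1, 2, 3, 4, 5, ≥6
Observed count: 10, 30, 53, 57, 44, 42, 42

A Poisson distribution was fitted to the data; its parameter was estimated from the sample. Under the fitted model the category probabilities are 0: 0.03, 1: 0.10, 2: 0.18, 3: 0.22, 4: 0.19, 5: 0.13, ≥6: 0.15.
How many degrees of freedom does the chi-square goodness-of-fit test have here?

5

There are k = 7 categories and 1 parameter estimated from the data, so df = 7 − 1 − 1 = 5.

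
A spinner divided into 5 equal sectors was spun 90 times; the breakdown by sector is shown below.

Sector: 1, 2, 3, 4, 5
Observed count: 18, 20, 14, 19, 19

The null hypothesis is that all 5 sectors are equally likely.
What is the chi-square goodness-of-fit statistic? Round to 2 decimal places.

Under H₀ each category has probability 1/5, so each expected count is 90/5 = 18.
1: (18 − 18)²/18 = 0/18 = 0.000
2: (20 − 18)²/18 = 4/18 = 0.222
3: (14 − 18)²/18 = 16/18 = 0.889
4: (19 − 18)²/18 = 1/18 = 0.056
5: (19 − 18)²/18 = 1/18 = 0.056
Sum = 1.22

1.22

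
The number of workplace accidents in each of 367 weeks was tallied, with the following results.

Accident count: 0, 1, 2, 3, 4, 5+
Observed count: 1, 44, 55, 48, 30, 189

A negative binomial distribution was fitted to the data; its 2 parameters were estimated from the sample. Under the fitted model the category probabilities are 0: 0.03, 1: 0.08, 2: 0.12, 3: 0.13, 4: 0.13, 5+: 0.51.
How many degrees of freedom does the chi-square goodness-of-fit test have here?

There are k = 6 categories and 2 parameters estimated from the data, so df = 6 − 1 − 2 = 3.

3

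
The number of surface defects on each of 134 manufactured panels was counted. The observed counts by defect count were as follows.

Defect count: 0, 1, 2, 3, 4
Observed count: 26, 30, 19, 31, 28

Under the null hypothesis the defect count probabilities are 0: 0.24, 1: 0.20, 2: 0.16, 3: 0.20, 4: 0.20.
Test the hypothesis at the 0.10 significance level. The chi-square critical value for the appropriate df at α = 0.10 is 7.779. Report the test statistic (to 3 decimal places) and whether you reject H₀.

Expected counts E_i = n·p_i: 134×0.24 = 32.16, 134×0.20 = 26.8, 134×0.16 = 21.44, 134×0.20 = 26.8, 134×0.20 = 26.8.
χ² = (26−32.16)²/32.16 + (30−26.8)²/26.8 + (19−21.44)²/21.44 + (31−26.8)²/26.8 + (28−26.8)²/26.8
   = 1.1799 + 0.3821 + 0.2777 + 0.6582 + 0.0537
Sum = 2.552
df = 4. Since 2.552 < 7.779, we do not reject H₀.

2.552; do not reject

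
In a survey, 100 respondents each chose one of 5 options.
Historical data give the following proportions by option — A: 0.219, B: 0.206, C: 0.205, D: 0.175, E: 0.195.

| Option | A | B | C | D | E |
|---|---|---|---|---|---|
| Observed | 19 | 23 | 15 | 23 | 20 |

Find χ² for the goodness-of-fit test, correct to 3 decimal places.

3.881

Expected counts E_i = n·p_i: 100×0.219 = 21.9, 100×0.206 = 20.6, 100×0.205 = 20.5, 100×0.175 = 17.5, 100×0.195 = 19.5.
χ² = (19−21.9)²/21.9 + (23−20.6)²/20.6 + (15−20.5)²/20.5 + (23−17.5)²/17.5 + (20−19.5)²/19.5
   = 0.3840 + 0.2796 + 1.4756 + 1.7286 + 0.0128
Sum = 3.881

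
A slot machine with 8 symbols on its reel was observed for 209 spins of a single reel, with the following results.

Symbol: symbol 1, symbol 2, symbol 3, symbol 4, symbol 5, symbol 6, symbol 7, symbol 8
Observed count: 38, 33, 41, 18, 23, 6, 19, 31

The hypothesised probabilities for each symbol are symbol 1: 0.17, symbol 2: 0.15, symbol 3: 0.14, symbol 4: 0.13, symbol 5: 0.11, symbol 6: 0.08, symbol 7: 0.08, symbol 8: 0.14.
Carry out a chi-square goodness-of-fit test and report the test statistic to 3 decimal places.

15.351

Expected counts E_i = n·p_i: 209×0.17 = 35.53, 209×0.15 = 31.35, 209×0.14 = 29.26, 209×0.13 = 27.17, 209×0.11 = 22.99, 209×0.08 = 16.72, 209×0.08 = 16.72, 209×0.14 = 29.26.
χ² = (38−35.53)²/35.53 + (33−31.35)²/31.35 + (41−29.26)²/29.26 + (18−27.17)²/27.17 + (23−22.99)²/22.99 + (6−16.72)²/16.72 + (19−16.72)²/16.72 + (31−29.26)²/29.26
   = 0.1717 + 0.0868 + 4.7104 + 3.0949 + 0.0000 + 6.8731 + 0.3109 + 0.1035
Sum = 15.351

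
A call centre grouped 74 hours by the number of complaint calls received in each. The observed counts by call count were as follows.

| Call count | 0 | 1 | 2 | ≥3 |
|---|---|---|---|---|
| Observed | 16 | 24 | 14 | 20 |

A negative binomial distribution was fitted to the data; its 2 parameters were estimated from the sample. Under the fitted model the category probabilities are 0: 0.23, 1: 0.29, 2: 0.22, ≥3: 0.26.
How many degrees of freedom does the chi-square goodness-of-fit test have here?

There are k = 4 categories and 2 parameters estimated from the data, so df = 4 − 1 − 2 = 1.

1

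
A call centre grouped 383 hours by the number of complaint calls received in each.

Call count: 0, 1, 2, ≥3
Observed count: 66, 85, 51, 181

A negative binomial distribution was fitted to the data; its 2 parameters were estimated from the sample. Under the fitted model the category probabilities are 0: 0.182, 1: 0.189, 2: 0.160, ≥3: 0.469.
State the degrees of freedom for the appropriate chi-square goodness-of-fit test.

1

There are k = 4 categories and 2 parameters estimated from the data, so df = 4 − 1 − 2 = 1.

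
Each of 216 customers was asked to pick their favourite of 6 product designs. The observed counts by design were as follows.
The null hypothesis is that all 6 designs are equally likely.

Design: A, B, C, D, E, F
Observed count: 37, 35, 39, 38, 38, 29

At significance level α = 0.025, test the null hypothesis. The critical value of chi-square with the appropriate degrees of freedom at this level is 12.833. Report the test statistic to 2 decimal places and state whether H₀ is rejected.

1.89; do not reject

Expected count for each of the 6 categories: 216/6 = 36.
A: (37 − 36)²/36 = 1/36 = 0.028
B: (35 − 36)²/36 = 1/36 = 0.028
C: (39 − 36)²/36 = 9/36 = 0.250
D: (38 − 36)²/36 = 4/36 = 0.111
E: (38 − 36)²/36 = 4/36 = 0.111
F: (29 − 36)²/36 = 49/36 = 1.361
Sum = 1.89
df = 5. Since 1.89 < 12.833, we do not reject H₀.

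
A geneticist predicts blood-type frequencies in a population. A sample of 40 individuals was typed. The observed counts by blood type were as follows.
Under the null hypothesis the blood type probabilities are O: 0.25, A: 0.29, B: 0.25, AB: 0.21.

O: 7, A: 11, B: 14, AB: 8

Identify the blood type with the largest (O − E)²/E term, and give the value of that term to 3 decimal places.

Expected counts E_i = n·p_i: 40×0.25 = 10, 40×0.29 = 11.6, 40×0.25 = 10, 40×0.21 = 8.4.
χ² = (7−10)²/10 + (11−11.6)²/11.6 + (14−10)²/10 + (8−8.4)²/8.4
   = 0.9000 + 0.0310 + 1.6000 + 0.0190
The largest term is for B: 1.600.

B, 1.600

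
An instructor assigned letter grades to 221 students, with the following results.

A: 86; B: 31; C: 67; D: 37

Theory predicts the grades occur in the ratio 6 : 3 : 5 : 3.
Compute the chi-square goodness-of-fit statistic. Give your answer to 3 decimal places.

2.626

Ratio total = 17. Expected counts: 221×6/17 = 78, 221×3/17 = 39, 221×5/17 = 65, 221×3/17 = 39.
cat         O        E   (O−E)²/E
A          86       78     0.8205
B          31       39     1.6410
C          67       65     0.0615
D          37       39     0.1026
Sum = 2.626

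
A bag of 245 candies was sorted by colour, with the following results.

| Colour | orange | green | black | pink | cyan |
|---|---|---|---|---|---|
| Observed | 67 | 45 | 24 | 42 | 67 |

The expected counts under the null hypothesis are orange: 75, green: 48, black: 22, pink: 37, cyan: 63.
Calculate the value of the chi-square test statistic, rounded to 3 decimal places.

2.152

cat         O        E   (O−E)²/E
orange     67       75     0.8533
green      45       48     0.1875
black      24       22     0.1818
pink       42       37     0.6757
cyan       67       63     0.2540
Sum = 2.152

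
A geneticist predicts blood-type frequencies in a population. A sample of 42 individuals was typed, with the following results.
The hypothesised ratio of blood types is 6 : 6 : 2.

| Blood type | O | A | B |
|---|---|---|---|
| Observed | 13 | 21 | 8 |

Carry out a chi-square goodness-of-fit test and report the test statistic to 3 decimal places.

2.556

Ratio total = 14. Expected counts: 42×6/14 = 18, 42×6/14 = 18, 42×2/14 = 6.
O: (13 − 18)²/18 = 25/18 = 1.3889
A: (21 − 18)²/18 = 9/18 = 0.5000
B: (8 − 6)²/6 = 4/6 = 0.6667
Sum = 2.556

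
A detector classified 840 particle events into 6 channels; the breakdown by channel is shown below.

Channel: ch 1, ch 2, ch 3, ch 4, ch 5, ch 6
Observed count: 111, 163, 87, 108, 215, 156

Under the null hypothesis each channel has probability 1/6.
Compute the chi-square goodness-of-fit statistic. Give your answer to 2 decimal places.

79.17

Expected count for each of the 6 categories: 840/6 = 140.
cat         O        E   (O−E)²/E
ch 1      111      140      6.007
ch 2      163      140      3.779
ch 3       87      140     20.064
ch 4      108      140      7.314
ch 5      215      140     40.179
ch 6      156      140      1.829
Sum = 79.17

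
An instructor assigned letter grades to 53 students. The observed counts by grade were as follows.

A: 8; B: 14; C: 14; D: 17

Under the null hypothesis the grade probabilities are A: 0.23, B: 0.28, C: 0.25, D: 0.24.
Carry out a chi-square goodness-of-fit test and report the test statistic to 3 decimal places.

Expected counts E_i = n·p_i: 53×0.23 = 12.19, 53×0.28 = 14.84, 53×0.25 = 13.25, 53×0.24 = 12.72.
cat         O        E   (O−E)²/E
A           8    12.19     1.4402
B          14    14.84     0.0475
C          14    13.25     0.0425
D          17    12.72     1.4401
Sum = 2.970

2.970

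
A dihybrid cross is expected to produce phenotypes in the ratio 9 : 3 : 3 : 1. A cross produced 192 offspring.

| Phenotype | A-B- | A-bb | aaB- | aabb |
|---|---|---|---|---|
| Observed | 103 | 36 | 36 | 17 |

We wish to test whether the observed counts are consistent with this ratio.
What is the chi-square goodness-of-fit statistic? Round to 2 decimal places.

2.31

Ratio total = 16. Expected counts: 192×9/16 = 108, 192×3/16 = 36, 192×3/16 = 36, 192×1/16 = 12.
A-B-: (103 − 108)²/108 = 25/108 = 0.231
A-bb: (36 − 36)²/36 = 0/36 = 0.000
aaB-: (36 − 36)²/36 = 0/36 = 0.000
aabb: (17 − 12)²/12 = 25/12 = 2.083
Sum = 2.31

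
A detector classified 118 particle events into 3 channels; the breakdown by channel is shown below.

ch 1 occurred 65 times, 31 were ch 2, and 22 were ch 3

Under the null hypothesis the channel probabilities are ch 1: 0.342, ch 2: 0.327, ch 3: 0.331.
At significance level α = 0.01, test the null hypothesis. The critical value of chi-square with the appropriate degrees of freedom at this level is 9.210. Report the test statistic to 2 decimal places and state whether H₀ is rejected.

Expected counts E_i = n·p_i: 118×0.342 = 40.356, 118×0.327 = 38.586, 118×0.331 = 39.058.
ch 1: (65 − 40.356)²/40.356 = 607.326736/40.356 = 15.049
ch 2: (31 − 38.586)²/38.586 = 57.547396/38.586 = 1.491
ch 3: (22 − 39.058)²/39.058 = 290.975364/39.058 = 7.450
Sum = 23.99
df = 2. Since 23.99 > 9.210, we reject H₀.

23.99; reject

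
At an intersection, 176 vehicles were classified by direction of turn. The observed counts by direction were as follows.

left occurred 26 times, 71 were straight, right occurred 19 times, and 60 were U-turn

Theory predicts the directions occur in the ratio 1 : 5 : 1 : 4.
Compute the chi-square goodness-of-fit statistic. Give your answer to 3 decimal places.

8.075

Ratio total = 11. Expected counts: 176×1/11 = 16, 176×5/11 = 80, 176×1/11 = 16, 176×4/11 = 64.
χ² = (26−16)²/16 + (71−80)²/80 + (19−16)²/16 + (60−64)²/64
   = 6.2500 + 1.0125 + 0.5625 + 0.2500
Sum = 8.075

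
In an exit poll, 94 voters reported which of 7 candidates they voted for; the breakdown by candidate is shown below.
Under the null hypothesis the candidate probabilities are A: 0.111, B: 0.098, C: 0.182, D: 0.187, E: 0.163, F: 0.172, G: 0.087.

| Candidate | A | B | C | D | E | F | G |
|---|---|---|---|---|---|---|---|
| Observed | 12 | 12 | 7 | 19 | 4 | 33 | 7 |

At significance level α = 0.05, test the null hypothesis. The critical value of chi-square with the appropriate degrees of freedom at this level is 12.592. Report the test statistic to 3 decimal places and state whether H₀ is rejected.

33.225; reject

Expected counts E_i = n·p_i: 94×0.111 = 10.434, 94×0.098 = 9.212, 94×0.182 = 17.108, 94×0.187 = 17.578, 94×0.163 = 15.322, 94×0.172 = 16.168, 94×0.087 = 8.178.
cat         O        E   (O−E)²/E
A          12   10.434     0.2350
B          12    9.212     0.8438
C           7   17.108     5.9722
D          19   17.578     0.1150
E           4   15.322     8.3663
F          33   16.168    17.5233
G           7    8.178     0.1697
Sum = 33.225
df = 6. Since 33.225 > 12.592, we reject H₀.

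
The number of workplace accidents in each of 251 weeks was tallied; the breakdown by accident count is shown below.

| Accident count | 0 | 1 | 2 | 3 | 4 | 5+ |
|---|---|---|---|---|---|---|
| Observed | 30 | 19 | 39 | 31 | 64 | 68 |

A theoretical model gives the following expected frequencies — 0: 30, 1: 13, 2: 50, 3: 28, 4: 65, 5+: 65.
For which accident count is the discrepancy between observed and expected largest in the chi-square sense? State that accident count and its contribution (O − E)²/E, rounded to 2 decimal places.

χ² = (30−30)²/30 + (19−13)²/13 + (39−50)²/50 + (31−28)²/28 + (64−65)²/65 + (68−65)²/65
   = 0.000 + 2.769 + 2.420 + 0.321 + 0.015 + 0.138
The largest term is for 1: 2.77.

1, 2.77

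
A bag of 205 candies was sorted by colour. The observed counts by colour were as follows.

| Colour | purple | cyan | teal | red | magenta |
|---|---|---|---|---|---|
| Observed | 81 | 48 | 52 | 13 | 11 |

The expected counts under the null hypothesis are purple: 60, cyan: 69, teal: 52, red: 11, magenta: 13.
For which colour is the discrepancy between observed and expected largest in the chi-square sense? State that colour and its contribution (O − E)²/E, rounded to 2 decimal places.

cat          O        E   (O−E)²/E
purple      81       60      7.350
cyan        48       69      6.391
teal        52       52      0.000
red         13       11      0.364
magenta     11       13      0.308
The largest term is for purple: 7.35.

purple, 7.35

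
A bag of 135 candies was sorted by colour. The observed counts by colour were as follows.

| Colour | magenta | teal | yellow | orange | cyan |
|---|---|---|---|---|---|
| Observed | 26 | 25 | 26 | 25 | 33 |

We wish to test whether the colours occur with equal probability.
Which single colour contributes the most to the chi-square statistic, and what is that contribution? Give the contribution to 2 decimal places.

cyan, 1.33

Under H₀ each category has probability 1/5, so each expected count is 135/5 = 27.
magenta: (26 − 27)²/27 = 1/27 = 0.037
teal: (25 − 27)²/27 = 4/27 = 0.148
yellow: (26 − 27)²/27 = 1/27 = 0.037
orange: (25 − 27)²/27 = 4/27 = 0.148
cyan: (33 − 27)²/27 = 36/27 = 1.333
The largest term is for cyan: 1.33.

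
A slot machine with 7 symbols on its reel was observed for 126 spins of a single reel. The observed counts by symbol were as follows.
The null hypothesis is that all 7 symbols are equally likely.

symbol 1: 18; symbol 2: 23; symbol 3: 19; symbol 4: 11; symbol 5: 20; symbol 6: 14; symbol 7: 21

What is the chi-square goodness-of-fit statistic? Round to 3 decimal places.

5.778

Under H₀ each category has probability 1/7, so each expected count is 126/7 = 18.
symbol 1: (18 − 18)²/18 = 0/18 = 0.0000
symbol 2: (23 − 18)²/18 = 25/18 = 1.3889
symbol 3: (19 − 18)²/18 = 1/18 = 0.0556
symbol 4: (11 − 18)²/18 = 49/18 = 2.7222
symbol 5: (20 − 18)²/18 = 4/18 = 0.2222
symbol 6: (14 − 18)²/18 = 16/18 = 0.8889
symbol 7: (21 − 18)²/18 = 9/18 = 0.5000
Sum = 5.778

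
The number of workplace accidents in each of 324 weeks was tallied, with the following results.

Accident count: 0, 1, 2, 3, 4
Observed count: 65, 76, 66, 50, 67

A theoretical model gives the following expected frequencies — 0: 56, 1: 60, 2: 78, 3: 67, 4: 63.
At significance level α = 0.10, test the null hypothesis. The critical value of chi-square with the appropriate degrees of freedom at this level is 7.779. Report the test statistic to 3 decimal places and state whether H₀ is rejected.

12.127; reject

cat         O        E   (O−E)²/E
0          65       56     1.4464
1          76       60     4.2667
2          66       78     1.8462
3          50       67     4.3134
4          67       63     0.2540
Sum = 12.127
df = 4. Since 12.127 > 7.779, we reject H₀.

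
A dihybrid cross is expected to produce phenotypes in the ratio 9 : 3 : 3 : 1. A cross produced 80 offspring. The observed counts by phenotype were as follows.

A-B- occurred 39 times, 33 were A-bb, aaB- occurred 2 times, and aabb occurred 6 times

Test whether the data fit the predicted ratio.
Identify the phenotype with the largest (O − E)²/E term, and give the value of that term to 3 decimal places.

Ratio total = 16. Expected counts: 80×9/16 = 45, 80×3/16 = 15, 80×3/16 = 15, 80×1/16 = 5.
χ² = (39−45)²/45 + (33−15)²/15 + (2−15)²/15 + (6−5)²/5
   = 0.8000 + 21.6000 + 11.2667 + 0.2000
The largest term is for A-bb: 21.600.

A-bb, 21.600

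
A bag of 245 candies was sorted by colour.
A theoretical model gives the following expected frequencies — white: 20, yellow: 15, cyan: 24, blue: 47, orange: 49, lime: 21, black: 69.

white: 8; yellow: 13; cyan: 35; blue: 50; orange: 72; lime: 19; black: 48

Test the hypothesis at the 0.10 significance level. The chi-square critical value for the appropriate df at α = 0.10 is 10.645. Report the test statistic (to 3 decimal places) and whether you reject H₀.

cat         O        E   (O−E)²/E
white       8       20     7.2000
yellow     13       15     0.2667
cyan       35       24     5.0417
blue       50       47     0.1915
orange     72       49    10.7959
lime       19       21     0.1905
black      48       69     6.3913
Sum = 30.078
df = 6. Since 30.078 > 10.645, we reject H₀.

30.078; reject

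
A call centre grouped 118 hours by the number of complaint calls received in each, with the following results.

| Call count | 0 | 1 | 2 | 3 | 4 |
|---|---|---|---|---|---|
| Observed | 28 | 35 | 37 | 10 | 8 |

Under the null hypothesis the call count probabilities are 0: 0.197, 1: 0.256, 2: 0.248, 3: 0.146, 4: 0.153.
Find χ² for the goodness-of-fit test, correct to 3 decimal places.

Expected counts E_i = n·p_i: 118×0.197 = 23.246, 118×0.256 = 30.208, 118×0.248 = 29.264, 118×0.146 = 17.228, 118×0.153 = 18.054.
0: (28 − 23.246)²/23.246 = 22.600516/23.246 = 0.9722
1: (35 − 30.208)²/30.208 = 22.963264/30.208 = 0.7602
2: (37 − 29.264)²/29.264 = 59.845696/29.264 = 2.0450
3: (10 − 17.228)²/17.228 = 52.243984/17.228 = 3.0325
4: (8 − 18.054)²/18.054 = 101.082916/18.054 = 5.5989
Sum = 12.409

12.409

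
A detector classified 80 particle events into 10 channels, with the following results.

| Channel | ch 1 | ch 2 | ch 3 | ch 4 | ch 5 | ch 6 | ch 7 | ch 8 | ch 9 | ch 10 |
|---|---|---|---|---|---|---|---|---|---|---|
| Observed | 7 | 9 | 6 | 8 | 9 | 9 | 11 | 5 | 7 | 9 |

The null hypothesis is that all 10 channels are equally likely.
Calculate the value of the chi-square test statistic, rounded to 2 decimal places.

3.50

Expected count for each of the 10 categories: 80/10 = 8.
χ² = (7−8)²/8 + (9−8)²/8 + (6−8)²/8 + (8−8)²/8 + (9−8)²/8 + (9−8)²/8 + (11−8)²/8 + (5−8)²/8 + (7−8)²/8 + (9−8)²/8
   = 0.125 + 0.125 + 0.500 + 0.000 + 0.125 + 0.125 + 1.125 + 1.125 + 0.125 + 0.125
Sum = 3.50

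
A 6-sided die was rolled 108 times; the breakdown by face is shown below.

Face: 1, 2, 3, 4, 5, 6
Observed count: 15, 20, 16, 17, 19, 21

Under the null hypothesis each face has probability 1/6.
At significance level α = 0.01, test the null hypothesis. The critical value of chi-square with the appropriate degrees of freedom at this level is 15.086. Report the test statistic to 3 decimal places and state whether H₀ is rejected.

Under H₀ each category has probability 1/6, so each expected count is 108/6 = 18.
χ² = (15−18)²/18 + (20−18)²/18 + (16−18)²/18 + (17−18)²/18 + (19−18)²/18 + (21−18)²/18
   = 0.5000 + 0.2222 + 0.2222 + 0.0556 + 0.0556 + 0.5000
Sum = 1.556
df = 5. Since 1.556 < 15.086, we do not reject H₀.

1.556; do not reject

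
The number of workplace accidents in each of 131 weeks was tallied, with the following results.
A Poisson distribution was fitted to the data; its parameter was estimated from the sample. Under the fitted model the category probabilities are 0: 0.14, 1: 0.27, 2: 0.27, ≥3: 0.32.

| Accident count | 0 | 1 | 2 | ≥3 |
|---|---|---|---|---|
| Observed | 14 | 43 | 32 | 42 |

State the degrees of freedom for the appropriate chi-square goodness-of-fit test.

2

There are k = 4 categories and 1 parameter estimated from the data, so df = 4 − 1 − 1 = 2.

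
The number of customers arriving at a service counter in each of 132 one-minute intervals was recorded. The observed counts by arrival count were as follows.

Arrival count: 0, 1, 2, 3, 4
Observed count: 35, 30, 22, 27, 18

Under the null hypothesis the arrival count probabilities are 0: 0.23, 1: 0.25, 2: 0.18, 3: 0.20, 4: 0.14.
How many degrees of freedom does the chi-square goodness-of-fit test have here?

4

There are k = 5 categories and no parameters were estimated from the data, so df = 5 − 1 = 4.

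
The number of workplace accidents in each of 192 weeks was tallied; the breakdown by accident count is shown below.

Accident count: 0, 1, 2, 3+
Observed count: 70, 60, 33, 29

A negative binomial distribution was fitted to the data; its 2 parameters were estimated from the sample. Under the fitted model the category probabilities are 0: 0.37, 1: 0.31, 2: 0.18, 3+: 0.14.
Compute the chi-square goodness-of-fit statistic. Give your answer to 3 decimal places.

0.257

Expected counts E_i = n·p_i: 192×0.37 = 71.04, 192×0.31 = 59.52, 192×0.18 = 34.56, 192×0.14 = 26.88.
0: (70 − 71.04)²/71.04 = 1.0816/71.04 = 0.0152
1: (60 − 59.52)²/59.52 = 0.2304/59.52 = 0.0039
2: (33 − 34.56)²/34.56 = 2.4336/34.56 = 0.0704
3+: (29 − 26.88)²/26.88 = 4.4944/26.88 = 0.1672
Sum = 0.257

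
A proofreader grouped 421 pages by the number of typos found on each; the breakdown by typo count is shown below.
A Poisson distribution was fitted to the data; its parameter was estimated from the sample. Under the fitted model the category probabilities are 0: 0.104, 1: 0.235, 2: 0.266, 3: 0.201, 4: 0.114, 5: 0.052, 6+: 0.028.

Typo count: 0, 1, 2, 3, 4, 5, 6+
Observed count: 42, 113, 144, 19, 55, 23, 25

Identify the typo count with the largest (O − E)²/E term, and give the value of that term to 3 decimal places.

Expected counts E_i = n·p_i: 421×0.104 = 43.784, 421×0.235 = 98.935, 421×0.266 = 111.986, 421×0.201 = 84.621, 421×0.114 = 47.994, 421×0.052 = 21.892, 421×0.028 = 11.788.
χ² = (42−43.784)²/43.784 + (113−98.935)²/98.935 + (144−111.986)²/111.986 + (19−84.621)²/84.621 + (55−47.994)²/47.994 + (23−21.892)²/21.892 + (25−11.788)²/11.788
   = 0.0727 + 1.9995 + 9.1520 + 50.8871 + 1.0227 + 0.0561 + 14.8080
The largest term is for 3: 50.887.

3, 50.887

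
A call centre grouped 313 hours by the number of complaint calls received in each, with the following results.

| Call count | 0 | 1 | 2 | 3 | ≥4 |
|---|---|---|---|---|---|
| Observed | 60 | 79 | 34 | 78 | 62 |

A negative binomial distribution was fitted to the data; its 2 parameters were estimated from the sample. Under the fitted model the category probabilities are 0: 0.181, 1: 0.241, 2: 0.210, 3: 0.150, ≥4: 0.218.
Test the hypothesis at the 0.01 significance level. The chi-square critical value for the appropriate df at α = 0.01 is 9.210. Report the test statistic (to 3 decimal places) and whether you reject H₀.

36.788; reject

Expected counts E_i = n·p_i: 313×0.181 = 56.653, 313×0.241 = 75.433, 313×0.210 = 65.73, 313×0.150 = 46.95, 313×0.218 = 68.234.
0: (60 − 56.653)²/56.653 = 11.202409/56.653 = 0.1977
1: (79 − 75.433)²/75.433 = 12.723489/75.433 = 0.1687
2: (34 − 65.73)²/65.73 = 1006.7929/65.73 = 15.3171
3: (78 − 46.95)²/46.95 = 964.1025/46.95 = 20.5347
≥4: (62 − 68.234)²/68.234 = 38.862756/68.234 = 0.5696
Sum = 36.788
df = 2. Since 36.788 > 9.210, we reject H₀.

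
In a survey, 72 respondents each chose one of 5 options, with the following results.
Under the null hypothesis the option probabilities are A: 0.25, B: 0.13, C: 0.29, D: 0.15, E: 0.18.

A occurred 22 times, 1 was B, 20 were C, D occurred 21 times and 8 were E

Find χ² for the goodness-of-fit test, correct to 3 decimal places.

Expected counts E_i = n·p_i: 72×0.25 = 18, 72×0.13 = 9.36, 72×0.29 = 20.88, 72×0.15 = 10.8, 72×0.18 = 12.96.
A: (22 − 18)²/18 = 16/18 = 0.8889
B: (1 − 9.36)²/9.36 = 69.8896/9.36 = 7.4668
C: (20 − 20.88)²/20.88 = 0.7744/20.88 = 0.0371
D: (21 − 10.8)²/10.8 = 104.04/10.8 = 9.6333
E: (8 − 12.96)²/12.96 = 24.6016/12.96 = 1.8983
Sum = 19.924

19.924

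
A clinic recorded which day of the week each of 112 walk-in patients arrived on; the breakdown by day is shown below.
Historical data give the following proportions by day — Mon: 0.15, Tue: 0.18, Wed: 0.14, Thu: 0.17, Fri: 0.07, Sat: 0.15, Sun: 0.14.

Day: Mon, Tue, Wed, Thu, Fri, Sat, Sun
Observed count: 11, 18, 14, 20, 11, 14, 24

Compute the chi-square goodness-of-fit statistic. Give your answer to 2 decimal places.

Expected counts E_i = n·p_i: 112×0.15 = 16.8, 112×0.18 = 20.16, 112×0.14 = 15.68, 112×0.17 = 19.04, 112×0.07 = 7.84, 112×0.15 = 16.8, 112×0.14 = 15.68.
χ² = (11−16.8)²/16.8 + (18−20.16)²/20.16 + (14−15.68)²/15.68 + (20−19.04)²/19.04 + (11−7.84)²/7.84 + (14−16.8)²/16.8 + (24−15.68)²/15.68
   = 2.002 + 0.231 + 0.180 + 0.048 + 1.274 + 0.467 + 4.415
Sum = 8.62

8.62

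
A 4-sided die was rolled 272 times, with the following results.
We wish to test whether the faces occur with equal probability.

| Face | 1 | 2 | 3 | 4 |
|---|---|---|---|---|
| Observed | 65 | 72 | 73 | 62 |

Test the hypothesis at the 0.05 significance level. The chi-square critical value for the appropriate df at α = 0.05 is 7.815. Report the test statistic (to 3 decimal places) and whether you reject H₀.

1.265; do not reject

Expected count for each of the 4 categories: 272/4 = 68.
cat         O        E   (O−E)²/E
1          65       68     0.1324
2          72       68     0.2353
3          73       68     0.3676
4          62       68     0.5294
Sum = 1.265
df = 3. Since 1.265 < 7.815, we do not reject H₀.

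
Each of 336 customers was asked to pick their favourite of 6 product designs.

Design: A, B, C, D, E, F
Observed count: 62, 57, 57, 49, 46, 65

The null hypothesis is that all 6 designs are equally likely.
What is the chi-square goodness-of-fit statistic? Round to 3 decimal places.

4.786

Expected count for each of the 6 categories: 336/6 = 56.
A: (62 − 56)²/56 = 36/56 = 0.6429
B: (57 − 56)²/56 = 1/56 = 0.0179
C: (57 − 56)²/56 = 1/56 = 0.0179
D: (49 − 56)²/56 = 49/56 = 0.8750
E: (46 − 56)²/56 = 100/56 = 1.7857
F: (65 − 56)²/56 = 81/56 = 1.4464
Sum = 4.786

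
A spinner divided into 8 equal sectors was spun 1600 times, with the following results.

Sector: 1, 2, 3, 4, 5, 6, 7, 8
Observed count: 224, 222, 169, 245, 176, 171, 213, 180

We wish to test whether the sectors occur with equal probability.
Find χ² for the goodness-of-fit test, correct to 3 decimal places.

30.160

Expected count for each of the 8 categories: 1600/8 = 200.
1: (224 − 200)²/200 = 576/200 = 2.8800
2: (222 − 200)²/200 = 484/200 = 2.4200
3: (169 − 200)²/200 = 961/200 = 4.8050
4: (245 − 200)²/200 = 2025/200 = 10.1250
5: (176 − 200)²/200 = 576/200 = 2.8800
6: (171 − 200)²/200 = 841/200 = 4.2050
7: (213 − 200)²/200 = 169/200 = 0.8450
8: (180 − 200)²/200 = 400/200 = 2.0000
Sum = 30.160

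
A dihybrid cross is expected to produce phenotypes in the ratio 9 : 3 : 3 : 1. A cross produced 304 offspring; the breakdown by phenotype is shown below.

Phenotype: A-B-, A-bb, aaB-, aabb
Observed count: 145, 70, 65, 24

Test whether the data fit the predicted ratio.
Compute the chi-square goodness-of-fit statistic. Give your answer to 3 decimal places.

9.357

Ratio total = 16. Expected counts: 304×9/16 = 171, 304×3/16 = 57, 304×3/16 = 57, 304×1/16 = 19.
cat         O        E   (O−E)²/E
A-B-      145      171     3.9532
A-bb       70       57     2.9649
aaB-       65       57     1.1228
aabb       24       19     1.3158
Sum = 9.357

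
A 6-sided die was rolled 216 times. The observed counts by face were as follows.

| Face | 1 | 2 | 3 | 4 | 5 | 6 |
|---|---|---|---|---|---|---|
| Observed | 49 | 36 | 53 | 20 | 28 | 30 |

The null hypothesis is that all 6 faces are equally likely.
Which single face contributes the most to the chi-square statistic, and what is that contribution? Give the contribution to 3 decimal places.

3, 8.028

Under H₀ each category has probability 1/6, so each expected count is 216/6 = 36.
1: (49 − 36)²/36 = 169/36 = 4.6944
2: (36 − 36)²/36 = 0/36 = 0.0000
3: (53 − 36)²/36 = 289/36 = 8.0278
4: (20 − 36)²/36 = 256/36 = 7.1111
5: (28 − 36)²/36 = 64/36 = 1.7778
6: (30 − 36)²/36 = 36/36 = 1.0000
The largest term is for 3: 8.028.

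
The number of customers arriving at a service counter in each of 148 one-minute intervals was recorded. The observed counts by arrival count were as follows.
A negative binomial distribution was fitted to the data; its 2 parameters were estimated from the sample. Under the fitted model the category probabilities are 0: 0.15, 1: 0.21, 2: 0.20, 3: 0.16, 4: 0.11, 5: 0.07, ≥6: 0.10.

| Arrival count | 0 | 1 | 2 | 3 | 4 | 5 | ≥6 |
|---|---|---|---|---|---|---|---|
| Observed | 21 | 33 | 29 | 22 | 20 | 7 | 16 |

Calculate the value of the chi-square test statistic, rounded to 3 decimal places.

2.352

Expected counts E_i = n·p_i: 148×0.15 = 22.2, 148×0.21 = 31.08, 148×0.20 = 29.6, 148×0.16 = 23.68, 148×0.11 = 16.28, 148×0.07 = 10.36, 148×0.10 = 14.8.
χ² = (21−22.2)²/22.2 + (33−31.08)²/31.08 + (29−29.6)²/29.6 + (22−23.68)²/23.68 + (20−16.28)²/16.28 + (7−10.36)²/10.36 + (16−14.8)²/14.8
   = 0.0649 + 0.1186 + 0.0122 + 0.1192 + 0.8500 + 1.0897 + 0.0973
Sum = 2.352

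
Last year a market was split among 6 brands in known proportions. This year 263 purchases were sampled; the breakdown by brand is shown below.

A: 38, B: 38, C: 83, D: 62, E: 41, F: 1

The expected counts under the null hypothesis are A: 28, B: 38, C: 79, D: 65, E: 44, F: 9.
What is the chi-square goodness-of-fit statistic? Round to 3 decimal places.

11.228

A: (38 − 28)²/28 = 100/28 = 3.5714
B: (38 − 38)²/38 = 0/38 = 0.0000
C: (83 − 79)²/79 = 16/79 = 0.2025
D: (62 − 65)²/65 = 9/65 = 0.1385
E: (41 − 44)²/44 = 9/44 = 0.2045
F: (1 − 9)²/9 = 64/9 = 7.1111
Sum = 11.228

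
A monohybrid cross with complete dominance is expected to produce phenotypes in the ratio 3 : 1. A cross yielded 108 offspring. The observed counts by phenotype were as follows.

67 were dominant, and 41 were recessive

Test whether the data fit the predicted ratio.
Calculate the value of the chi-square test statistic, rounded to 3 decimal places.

Ratio total = 4. Expected counts: 108×3/4 = 81, 108×1/4 = 27.
χ² = (67−81)²/81 + (41−27)²/27
   = 2.4198 + 7.2593
Sum = 9.679

9.679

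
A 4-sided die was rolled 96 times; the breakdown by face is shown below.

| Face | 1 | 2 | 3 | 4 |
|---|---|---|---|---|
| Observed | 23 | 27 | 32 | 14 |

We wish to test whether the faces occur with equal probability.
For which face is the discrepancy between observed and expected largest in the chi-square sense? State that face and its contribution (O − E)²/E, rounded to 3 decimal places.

4, 4.167

Expected count for each of the 4 categories: 96/4 = 24.
χ² = (23−24)²/24 + (27−24)²/24 + (32−24)²/24 + (14−24)²/24
   = 0.0417 + 0.3750 + 2.6667 + 4.1667
The largest term is for 4: 4.167.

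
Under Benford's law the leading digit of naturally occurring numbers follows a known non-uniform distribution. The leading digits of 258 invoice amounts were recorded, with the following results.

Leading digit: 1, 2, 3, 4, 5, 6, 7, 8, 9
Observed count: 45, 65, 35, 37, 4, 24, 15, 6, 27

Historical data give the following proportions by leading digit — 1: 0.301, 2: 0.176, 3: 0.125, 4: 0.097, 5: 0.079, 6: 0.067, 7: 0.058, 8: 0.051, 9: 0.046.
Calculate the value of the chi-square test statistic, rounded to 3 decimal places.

Expected counts E_i = n·p_i: 258×0.301 = 77.658, 258×0.176 = 45.408, 258×0.125 = 32.25, 258×0.097 = 25.026, 258×0.079 = 20.382, 258×0.067 = 17.286, 258×0.058 = 14.964, 258×0.051 = 13.158, 258×0.046 = 11.868.
cat         O        E   (O−E)²/E
1          45   77.658    13.7339
2          65   45.408     8.4533
3          35    32.25     0.2345
4          37   25.026     5.7291
5           4   20.382    13.1670
6          24   17.286     2.6078
7          15   14.964     0.0001
8           6   13.158     3.8940
9          27   11.868    19.2937
Sum = 67.113

67.113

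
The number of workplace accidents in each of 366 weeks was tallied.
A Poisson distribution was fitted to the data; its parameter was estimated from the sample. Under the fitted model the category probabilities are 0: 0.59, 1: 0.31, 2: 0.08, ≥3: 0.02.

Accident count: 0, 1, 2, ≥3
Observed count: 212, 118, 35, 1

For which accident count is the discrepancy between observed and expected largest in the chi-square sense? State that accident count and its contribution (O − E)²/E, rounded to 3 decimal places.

≥3, 5.457

Expected counts E_i = n·p_i: 366×0.59 = 215.94, 366×0.31 = 113.46, 366×0.08 = 29.28, 366×0.02 = 7.32.
cat         O        E   (O−E)²/E
0         212   215.94     0.0719
1         118   113.46     0.1817
2          35    29.28     1.1174
≥3          1     7.32     5.4566
The largest term is for ≥3: 5.457.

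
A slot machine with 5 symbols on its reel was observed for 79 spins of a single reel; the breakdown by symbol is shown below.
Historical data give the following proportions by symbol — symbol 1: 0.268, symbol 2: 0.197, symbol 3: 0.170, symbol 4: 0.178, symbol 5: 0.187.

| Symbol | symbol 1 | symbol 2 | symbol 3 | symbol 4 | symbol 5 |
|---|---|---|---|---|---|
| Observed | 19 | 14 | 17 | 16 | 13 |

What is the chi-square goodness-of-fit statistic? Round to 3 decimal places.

Expected counts E_i = n·p_i: 79×0.268 = 21.172, 79×0.197 = 15.563, 79×0.170 = 13.43, 79×0.178 = 14.062, 79×0.187 = 14.773.
cat           O        E   (O−E)²/E
symbol 1     19   21.172     0.2228
symbol 2     14   15.563     0.1570
symbol 3     17    13.43     0.9490
symbol 4     16   14.062     0.2671
symbol 5     13   14.773     0.2128
Sum = 1.809

1.809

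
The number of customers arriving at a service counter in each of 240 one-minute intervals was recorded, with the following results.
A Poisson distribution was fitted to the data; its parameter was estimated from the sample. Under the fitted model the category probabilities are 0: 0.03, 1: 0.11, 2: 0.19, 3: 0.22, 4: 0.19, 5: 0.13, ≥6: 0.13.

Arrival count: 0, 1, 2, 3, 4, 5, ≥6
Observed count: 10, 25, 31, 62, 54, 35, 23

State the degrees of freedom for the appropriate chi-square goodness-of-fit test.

There are k = 7 categories and 1 parameter estimated from the data, so df = 7 − 1 − 1 = 5.

5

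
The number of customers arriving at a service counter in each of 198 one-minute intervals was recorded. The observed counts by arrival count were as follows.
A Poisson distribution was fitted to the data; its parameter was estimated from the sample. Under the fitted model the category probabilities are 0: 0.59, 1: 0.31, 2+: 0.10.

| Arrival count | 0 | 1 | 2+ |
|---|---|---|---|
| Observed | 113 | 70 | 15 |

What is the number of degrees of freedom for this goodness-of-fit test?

There are k = 3 categories and 1 parameter estimated from the data, so df = 3 − 1 − 1 = 1.

1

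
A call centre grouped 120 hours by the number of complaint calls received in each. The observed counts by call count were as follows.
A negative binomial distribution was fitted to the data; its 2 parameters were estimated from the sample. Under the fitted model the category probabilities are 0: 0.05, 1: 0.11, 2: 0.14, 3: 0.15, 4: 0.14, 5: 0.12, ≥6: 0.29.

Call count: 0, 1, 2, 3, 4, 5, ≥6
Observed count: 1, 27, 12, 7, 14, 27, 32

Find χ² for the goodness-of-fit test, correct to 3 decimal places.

38.405

Expected counts E_i = n·p_i: 120×0.05 = 6, 120×0.11 = 13.2, 120×0.14 = 16.8, 120×0.15 = 18, 120×0.14 = 16.8, 120×0.12 = 14.4, 120×0.29 = 34.8.
cat         O        E   (O−E)²/E
0           1        6     4.1667
1          27     13.2    14.4273
2          12     16.8     1.3714
3           7       18     6.7222
4          14     16.8     0.4667
5          27     14.4    11.0250
≥6         32     34.8     0.2253
Sum = 38.405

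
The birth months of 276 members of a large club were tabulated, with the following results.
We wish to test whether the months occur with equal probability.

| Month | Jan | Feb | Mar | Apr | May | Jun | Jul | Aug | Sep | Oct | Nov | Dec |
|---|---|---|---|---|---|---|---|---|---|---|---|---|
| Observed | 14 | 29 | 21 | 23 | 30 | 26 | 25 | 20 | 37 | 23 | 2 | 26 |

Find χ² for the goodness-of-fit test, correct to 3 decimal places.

Expected count for each of the 12 categories: 276/12 = 23.
Jan: (14 − 23)²/23 = 81/23 = 3.5217
Feb: (29 − 23)²/23 = 36/23 = 1.5652
Mar: (21 − 23)²/23 = 4/23 = 0.1739
Apr: (23 − 23)²/23 = 0/23 = 0.0000
May: (30 − 23)²/23 = 49/23 = 2.1304
Jun: (26 − 23)²/23 = 9/23 = 0.3913
Jul: (25 − 23)²/23 = 4/23 = 0.1739
Aug: (20 − 23)²/23 = 9/23 = 0.3913
Sep: (37 − 23)²/23 = 196/23 = 8.5217
Oct: (23 − 23)²/23 = 0/23 = 0.0000
Nov: (2 − 23)²/23 = 441/23 = 19.1739
Dec: (26 − 23)²/23 = 9/23 = 0.3913
Sum = 36.435

36.435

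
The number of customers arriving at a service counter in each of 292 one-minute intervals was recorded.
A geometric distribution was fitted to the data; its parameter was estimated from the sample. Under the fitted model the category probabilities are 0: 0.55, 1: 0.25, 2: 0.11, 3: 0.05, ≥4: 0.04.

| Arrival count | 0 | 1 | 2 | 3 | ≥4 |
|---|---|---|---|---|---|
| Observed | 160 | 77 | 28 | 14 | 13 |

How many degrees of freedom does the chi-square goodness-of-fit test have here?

There are k = 5 categories and 1 parameter estimated from the data, so df = 5 − 1 − 1 = 3.

3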